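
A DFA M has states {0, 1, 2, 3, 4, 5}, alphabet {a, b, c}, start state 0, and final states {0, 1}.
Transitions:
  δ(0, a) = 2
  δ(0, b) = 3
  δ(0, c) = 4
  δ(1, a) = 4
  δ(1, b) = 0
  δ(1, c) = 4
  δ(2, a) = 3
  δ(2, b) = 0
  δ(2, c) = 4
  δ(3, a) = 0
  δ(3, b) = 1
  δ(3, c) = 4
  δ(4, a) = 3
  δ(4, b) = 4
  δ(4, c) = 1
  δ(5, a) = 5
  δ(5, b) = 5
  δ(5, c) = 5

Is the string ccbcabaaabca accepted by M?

0 --c--> 4
4 --c--> 1
1 --b--> 0
0 --c--> 4
4 --a--> 3
3 --b--> 1
1 --a--> 4
4 --a--> 3
3 --a--> 0
0 --b--> 3
3 --c--> 4
4 --a--> 3
End in state 3, which is not an accepting state.

rejected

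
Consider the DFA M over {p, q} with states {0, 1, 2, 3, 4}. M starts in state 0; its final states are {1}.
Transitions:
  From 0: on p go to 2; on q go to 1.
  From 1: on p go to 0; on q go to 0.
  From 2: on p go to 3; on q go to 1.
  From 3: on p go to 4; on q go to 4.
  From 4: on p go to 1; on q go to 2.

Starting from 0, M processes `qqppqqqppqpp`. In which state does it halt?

0 --q--> 1
1 --q--> 0
0 --p--> 2
2 --p--> 3
3 --q--> 4
4 --q--> 2
2 --q--> 1
1 --p--> 0
0 --p--> 2
2 --q--> 1
1 --p--> 0
0 --p--> 2

2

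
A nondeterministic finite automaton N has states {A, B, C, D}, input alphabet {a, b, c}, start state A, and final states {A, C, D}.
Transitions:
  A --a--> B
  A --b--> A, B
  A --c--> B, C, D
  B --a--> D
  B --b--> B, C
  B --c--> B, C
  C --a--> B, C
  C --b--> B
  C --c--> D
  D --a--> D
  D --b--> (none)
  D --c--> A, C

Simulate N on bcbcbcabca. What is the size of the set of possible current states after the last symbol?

3

Start: {A}
read b: {A, B}
read c: {B, C, D}
read b: {B, C}
read c: {B, C, D}
read b: {B, C}
read c: {B, C, D}
read a: {B, C, D}
read b: {B, C}
read c: {B, C, D}
read a: {B, C, D}
Final reachable set {B, C, D} has 3 states.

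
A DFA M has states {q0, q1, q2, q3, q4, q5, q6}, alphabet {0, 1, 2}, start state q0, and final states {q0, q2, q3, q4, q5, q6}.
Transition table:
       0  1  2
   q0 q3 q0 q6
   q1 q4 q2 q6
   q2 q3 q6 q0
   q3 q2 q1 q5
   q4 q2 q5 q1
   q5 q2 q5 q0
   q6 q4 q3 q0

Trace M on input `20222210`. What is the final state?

q0 --2--> q6
q6 --0--> q4
q4 --2--> q1
q1 --2--> q6
q6 --2--> q0
q0 --2--> q6
q6 --1--> q3
q3 --0--> q2

q2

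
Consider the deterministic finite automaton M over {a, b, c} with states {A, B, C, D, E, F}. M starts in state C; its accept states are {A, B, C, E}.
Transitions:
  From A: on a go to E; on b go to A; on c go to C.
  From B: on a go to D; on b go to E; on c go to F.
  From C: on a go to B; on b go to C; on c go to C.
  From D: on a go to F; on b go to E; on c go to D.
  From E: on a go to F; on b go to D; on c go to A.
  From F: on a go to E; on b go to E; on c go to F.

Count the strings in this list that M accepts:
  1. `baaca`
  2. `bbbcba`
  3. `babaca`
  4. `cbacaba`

`baaca`: rejected
`bbbcba`: accepted
`babaca`: accepted
`cbacaba`: rejected

2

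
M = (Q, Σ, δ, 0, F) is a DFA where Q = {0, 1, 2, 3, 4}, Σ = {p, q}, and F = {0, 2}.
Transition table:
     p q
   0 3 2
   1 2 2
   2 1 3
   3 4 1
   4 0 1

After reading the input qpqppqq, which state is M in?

0 --q--> 2
2 --p--> 1
1 --q--> 2
2 --p--> 1
1 --p--> 2
2 --q--> 3
3 --q--> 1

1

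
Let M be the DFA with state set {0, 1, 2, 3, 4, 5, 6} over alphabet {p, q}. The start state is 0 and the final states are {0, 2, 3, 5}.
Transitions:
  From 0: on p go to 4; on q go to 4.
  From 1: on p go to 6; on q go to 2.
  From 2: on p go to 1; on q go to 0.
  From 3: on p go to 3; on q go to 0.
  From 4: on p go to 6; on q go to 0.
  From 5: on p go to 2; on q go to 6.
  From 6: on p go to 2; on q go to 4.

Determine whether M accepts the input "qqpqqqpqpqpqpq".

0 --q--> 4
4 --q--> 0
0 --p--> 4
4 --q--> 0
0 --q--> 4
4 --q--> 0
0 --p--> 4
4 --q--> 0
0 --p--> 4
4 --q--> 0
0 --p--> 4
4 --q--> 0
0 --p--> 4
4 --q--> 0
End in state 0, which is an accepting state.

accepted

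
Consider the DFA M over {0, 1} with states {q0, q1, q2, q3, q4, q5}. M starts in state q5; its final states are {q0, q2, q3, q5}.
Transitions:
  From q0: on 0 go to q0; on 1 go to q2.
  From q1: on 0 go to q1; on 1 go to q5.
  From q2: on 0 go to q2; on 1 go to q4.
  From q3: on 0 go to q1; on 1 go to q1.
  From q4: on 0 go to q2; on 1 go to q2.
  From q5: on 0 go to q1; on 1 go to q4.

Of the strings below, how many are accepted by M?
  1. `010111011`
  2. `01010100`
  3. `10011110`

`010111011`: accepted
`01010100`: rejected
`10011110`: accepted

2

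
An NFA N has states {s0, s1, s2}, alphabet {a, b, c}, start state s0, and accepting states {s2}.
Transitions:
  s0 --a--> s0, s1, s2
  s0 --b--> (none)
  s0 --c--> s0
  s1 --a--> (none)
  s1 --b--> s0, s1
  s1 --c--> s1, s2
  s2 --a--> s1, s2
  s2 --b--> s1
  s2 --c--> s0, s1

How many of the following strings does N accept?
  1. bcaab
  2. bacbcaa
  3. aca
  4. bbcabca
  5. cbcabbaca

1

bcaab: rejected
bacbcaa: rejected
aca: accepted
bbcabca: rejected
cbcabbaca: rejected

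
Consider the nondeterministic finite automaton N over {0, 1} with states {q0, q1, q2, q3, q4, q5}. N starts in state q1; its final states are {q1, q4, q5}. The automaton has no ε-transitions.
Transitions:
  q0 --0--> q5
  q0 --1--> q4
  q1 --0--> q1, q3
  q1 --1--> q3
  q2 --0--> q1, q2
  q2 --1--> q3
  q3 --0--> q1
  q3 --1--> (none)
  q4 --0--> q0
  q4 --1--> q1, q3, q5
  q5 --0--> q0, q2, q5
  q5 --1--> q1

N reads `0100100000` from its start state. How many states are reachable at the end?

2

Start: {q1}
read 0: {q1, q3}
read 1: {q3}
read 0: {q1}
read 0: {q1, q3}
read 1: {q3}
read 0: {q1}
read 0: {q1, q3}
read 0: {q1, q3}
read 0: {q1, q3}
read 0: {q1, q3}
Final reachable set {q1, q3} has 2 states.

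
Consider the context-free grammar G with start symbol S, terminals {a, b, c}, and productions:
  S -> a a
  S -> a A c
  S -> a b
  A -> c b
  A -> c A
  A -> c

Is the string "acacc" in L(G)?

no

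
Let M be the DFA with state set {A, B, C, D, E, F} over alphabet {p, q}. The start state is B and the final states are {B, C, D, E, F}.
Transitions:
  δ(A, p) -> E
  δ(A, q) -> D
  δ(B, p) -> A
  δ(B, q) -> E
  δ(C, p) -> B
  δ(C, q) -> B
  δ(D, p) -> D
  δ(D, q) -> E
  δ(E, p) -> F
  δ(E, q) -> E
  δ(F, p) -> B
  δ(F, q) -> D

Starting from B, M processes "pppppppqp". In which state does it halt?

B --p--> A
A --p--> E
E --p--> F
F --p--> B
B --p--> A
A --p--> E
E --p--> F
F --q--> D
D --p--> D

D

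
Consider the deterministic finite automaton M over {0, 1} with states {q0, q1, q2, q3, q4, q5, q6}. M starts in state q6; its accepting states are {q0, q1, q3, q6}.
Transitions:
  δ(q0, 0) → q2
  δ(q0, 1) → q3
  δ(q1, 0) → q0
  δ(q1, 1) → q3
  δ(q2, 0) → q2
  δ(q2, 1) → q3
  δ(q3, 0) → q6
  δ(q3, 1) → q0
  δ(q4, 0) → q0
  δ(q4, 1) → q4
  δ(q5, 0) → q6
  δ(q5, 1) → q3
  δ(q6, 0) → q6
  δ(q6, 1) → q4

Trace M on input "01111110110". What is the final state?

q6 --0--> q6
q6 --1--> q4
q4 --1--> q4
q4 --1--> q4
q4 --1--> q4
q4 --1--> q4
q4 --1--> q4
q4 --0--> q0
q0 --1--> q3
q3 --1--> q0
q0 --0--> q2

q2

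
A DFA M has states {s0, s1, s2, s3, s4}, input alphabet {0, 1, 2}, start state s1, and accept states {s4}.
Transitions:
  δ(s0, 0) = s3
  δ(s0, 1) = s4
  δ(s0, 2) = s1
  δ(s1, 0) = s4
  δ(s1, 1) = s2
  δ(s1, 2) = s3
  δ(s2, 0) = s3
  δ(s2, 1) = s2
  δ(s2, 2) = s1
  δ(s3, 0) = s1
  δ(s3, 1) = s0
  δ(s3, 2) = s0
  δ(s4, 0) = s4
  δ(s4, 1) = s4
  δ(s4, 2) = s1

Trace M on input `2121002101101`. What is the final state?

s1 --2--> s3
s3 --1--> s0
s0 --2--> s1
s1 --1--> s2
s2 --0--> s3
s3 --0--> s1
s1 --2--> s3
s3 --1--> s0
s0 --0--> s3
s3 --1--> s0
s0 --1--> s4
s4 --0--> s4
s4 --1--> s4

s4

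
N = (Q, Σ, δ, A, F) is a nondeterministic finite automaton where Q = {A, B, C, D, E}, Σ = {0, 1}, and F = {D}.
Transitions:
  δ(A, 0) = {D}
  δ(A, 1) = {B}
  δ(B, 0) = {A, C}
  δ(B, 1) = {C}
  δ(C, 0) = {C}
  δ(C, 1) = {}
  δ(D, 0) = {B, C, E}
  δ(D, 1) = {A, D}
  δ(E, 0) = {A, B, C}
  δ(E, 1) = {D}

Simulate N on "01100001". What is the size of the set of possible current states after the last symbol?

4

Start: {A}
read 0: {D}
read 1: {A, D}
read 1: {A, B, D}
read 0: {A, B, C, D, E}
read 0: {A, B, C, D, E}
read 0: {A, B, C, D, E}
read 0: {A, B, C, D, E}
read 1: {A, B, C, D}
Final reachable set {A, B, C, D} has 4 states.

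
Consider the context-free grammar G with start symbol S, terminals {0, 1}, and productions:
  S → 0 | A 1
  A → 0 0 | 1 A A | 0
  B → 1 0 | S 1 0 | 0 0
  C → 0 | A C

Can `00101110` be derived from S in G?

no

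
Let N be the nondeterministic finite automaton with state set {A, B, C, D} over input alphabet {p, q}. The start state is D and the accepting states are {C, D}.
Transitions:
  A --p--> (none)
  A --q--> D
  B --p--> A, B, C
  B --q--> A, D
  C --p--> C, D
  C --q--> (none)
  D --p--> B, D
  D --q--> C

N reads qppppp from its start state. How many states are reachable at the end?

Start: {D}
read q: {C}
read p: {C, D}
read p: {B, C, D}
read p: {A, B, C, D}
read p: {A, B, C, D}
read p: {A, B, C, D}
Final reachable set {A, B, C, D} has 4 states.

4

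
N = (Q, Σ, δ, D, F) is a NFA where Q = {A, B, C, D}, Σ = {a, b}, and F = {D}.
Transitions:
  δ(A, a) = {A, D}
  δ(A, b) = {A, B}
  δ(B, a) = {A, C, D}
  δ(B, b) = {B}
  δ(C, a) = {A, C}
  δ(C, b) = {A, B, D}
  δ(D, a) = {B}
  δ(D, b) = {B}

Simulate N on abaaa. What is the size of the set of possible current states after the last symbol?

Start: {D}
read a: {B}
read b: {B}
read a: {A, C, D}
read a: {A, B, C, D}
read a: {A, B, C, D}
Final reachable set {A, B, C, D} has 4 states.

4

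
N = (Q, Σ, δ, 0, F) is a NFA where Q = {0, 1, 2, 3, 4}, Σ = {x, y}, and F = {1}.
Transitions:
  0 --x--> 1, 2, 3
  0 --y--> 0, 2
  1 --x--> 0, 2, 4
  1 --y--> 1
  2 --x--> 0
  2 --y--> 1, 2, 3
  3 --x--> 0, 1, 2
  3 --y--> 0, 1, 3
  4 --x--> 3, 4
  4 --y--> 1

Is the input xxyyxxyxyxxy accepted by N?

Start: {0}
read x: {1, 2, 3}
read x: {0, 1, 2, 4}
read y: {0, 1, 2, 3}
read y: {0, 1, 2, 3}
read x: {0, 1, 2, 3, 4}
read x: {0, 1, 2, 3, 4}
read y: {0, 1, 2, 3}
read x: {0, 1, 2, 3, 4}
read y: {0, 1, 2, 3}
read x: {0, 1, 2, 3, 4}
read x: {0, 1, 2, 3, 4}
read y: {0, 1, 2, 3}
Reachable ∩ accepting = {1} — nonempty.

accepted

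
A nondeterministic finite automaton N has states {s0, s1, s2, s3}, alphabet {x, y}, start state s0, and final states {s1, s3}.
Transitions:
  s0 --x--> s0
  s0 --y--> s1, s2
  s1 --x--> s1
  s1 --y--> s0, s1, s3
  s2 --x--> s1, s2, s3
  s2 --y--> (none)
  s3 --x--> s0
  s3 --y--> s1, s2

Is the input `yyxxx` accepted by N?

accepted

Start: {s0}
read y: {s1, s2}
read y: {s0, s1, s3}
read x: {s0, s1}
read x: {s0, s1}
read x: {s0, s1}
Reachable ∩ accepting = {s1} — nonempty.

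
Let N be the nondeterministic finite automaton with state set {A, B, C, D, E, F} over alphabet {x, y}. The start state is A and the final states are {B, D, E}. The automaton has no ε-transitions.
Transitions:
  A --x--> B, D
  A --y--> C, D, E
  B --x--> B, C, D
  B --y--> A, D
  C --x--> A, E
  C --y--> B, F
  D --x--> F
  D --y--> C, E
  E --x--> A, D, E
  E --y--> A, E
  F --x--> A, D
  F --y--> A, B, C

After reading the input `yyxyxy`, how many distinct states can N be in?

6

Start: {A}
read y: {C, D, E}
read y: {A, B, C, E, F}
read x: {A, B, C, D, E}
read y: {A, B, C, D, E, F}
read x: {A, B, C, D, E, F}
read y: {A, B, C, D, E, F}
Final reachable set {A, B, C, D, E, F} has 6 states.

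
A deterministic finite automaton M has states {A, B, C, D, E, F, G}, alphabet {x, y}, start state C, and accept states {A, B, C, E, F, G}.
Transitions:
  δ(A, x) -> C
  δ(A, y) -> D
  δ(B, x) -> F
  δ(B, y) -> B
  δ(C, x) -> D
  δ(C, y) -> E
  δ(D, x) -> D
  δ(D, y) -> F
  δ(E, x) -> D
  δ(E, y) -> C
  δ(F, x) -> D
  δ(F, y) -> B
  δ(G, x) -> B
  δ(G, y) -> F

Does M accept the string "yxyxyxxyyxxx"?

rejected

C --y--> E
E --x--> D
D --y--> F
F --x--> D
D --y--> F
F --x--> D
D --x--> D
D --y--> F
F --y--> B
B --x--> F
F --x--> D
D --x--> D
End in state D, which is not an accepting state.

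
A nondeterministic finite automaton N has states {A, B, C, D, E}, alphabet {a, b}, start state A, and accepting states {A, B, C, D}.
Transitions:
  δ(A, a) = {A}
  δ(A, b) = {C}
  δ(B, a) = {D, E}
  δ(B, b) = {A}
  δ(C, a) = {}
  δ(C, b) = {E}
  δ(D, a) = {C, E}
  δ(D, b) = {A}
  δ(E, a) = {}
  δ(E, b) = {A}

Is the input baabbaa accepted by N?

rejected

Start: {A}
read b: {C}
read a: {}
The reachable set is empty and stays empty for the remaining 5 symbols.
Reachable ∩ accepting = {} — empty.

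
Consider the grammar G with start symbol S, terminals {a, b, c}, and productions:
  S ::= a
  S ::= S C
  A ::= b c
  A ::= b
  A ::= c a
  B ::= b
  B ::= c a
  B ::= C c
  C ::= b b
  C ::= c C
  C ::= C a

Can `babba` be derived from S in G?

no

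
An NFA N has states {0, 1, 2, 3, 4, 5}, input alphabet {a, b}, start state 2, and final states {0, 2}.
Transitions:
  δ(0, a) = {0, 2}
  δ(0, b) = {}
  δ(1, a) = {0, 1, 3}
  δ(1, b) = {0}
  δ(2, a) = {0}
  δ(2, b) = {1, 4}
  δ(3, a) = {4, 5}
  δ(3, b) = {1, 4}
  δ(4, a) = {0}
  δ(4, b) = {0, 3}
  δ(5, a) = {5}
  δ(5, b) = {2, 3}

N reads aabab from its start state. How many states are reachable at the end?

Start: {2}
read a: {0}
read a: {0, 2}
read b: {1, 4}
read a: {0, 1, 3}
read b: {0, 1, 4}
Final reachable set {0, 1, 4} has 3 states.

3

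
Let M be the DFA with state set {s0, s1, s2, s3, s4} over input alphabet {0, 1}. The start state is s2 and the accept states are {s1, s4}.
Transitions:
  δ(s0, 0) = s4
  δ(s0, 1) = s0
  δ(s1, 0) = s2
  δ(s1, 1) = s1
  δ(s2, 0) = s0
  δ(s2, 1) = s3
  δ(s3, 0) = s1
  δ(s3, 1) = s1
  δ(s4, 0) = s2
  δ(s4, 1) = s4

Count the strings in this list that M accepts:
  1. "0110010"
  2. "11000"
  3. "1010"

2

"0110010": accepted
"11000": accepted
"1010": rejected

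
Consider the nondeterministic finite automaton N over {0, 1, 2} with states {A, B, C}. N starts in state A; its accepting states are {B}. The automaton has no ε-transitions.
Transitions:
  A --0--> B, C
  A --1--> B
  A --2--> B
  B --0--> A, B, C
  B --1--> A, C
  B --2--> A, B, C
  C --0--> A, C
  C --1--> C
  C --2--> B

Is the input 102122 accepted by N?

Start: {A}
read 1: {B}
read 0: {A, B, C}
read 2: {A, B, C}
read 1: {A, B, C}
read 2: {A, B, C}
read 2: {A, B, C}
Reachable ∩ accepting = {B} — nonempty.

accepted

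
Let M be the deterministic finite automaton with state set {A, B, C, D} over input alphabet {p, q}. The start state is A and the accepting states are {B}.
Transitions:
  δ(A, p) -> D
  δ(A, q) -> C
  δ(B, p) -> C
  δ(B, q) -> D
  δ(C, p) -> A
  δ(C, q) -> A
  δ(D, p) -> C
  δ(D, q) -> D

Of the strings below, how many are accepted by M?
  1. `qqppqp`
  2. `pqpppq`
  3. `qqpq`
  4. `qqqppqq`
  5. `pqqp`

0

`qqppqp`: rejected
`pqpppq`: rejected
`qqpq`: rejected
`qqqppqq`: rejected
`pqqp`: rejected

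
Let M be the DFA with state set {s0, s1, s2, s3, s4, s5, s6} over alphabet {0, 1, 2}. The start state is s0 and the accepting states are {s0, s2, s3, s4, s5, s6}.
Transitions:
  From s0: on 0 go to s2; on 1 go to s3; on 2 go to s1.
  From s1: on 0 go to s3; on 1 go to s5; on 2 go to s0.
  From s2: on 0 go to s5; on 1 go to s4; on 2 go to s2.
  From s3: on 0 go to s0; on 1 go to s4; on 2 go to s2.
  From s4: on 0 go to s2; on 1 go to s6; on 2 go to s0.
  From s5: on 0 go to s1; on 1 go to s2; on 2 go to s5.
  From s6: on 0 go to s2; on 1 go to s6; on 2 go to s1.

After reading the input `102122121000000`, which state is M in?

s0 --1--> s3
s3 --0--> s0
s0 --2--> s1
s1 --1--> s5
s5 --2--> s5
s5 --2--> s5
s5 --1--> s2
s2 --2--> s2
s2 --1--> s4
s4 --0--> s2
s2 --0--> s5
s5 --0--> s1
s1 --0--> s3
s3 --0--> s0
s0 --0--> s2

s2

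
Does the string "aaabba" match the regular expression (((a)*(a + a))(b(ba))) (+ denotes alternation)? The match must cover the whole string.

Split as aaa·bba: ((a)*(a+a)) matches aaa and (b(ba)) matches bba.

yes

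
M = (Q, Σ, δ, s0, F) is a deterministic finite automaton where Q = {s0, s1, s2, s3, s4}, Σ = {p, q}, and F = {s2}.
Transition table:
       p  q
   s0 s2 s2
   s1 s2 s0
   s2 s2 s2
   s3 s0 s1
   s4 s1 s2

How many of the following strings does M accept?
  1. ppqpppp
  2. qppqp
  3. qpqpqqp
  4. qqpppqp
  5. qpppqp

ppqpppp: accepted
qppqp: accepted
qpqpqqp: accepted
qqpppqp: accepted
qpppqp: accepted

5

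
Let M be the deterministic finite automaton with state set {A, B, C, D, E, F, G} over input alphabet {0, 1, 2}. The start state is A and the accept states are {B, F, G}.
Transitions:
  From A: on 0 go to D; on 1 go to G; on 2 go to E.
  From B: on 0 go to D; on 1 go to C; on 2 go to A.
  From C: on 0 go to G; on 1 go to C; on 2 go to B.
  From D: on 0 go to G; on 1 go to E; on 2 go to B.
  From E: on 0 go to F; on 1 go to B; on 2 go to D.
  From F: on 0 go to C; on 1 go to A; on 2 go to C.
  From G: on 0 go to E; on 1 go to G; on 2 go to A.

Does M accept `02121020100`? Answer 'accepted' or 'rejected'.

rejected

A --0--> D
D --2--> B
B --1--> C
C --2--> B
B --1--> C
C --0--> G
G --2--> A
A --0--> D
D --1--> E
E --0--> F
F --0--> C
End in state C, which is not an accepting state.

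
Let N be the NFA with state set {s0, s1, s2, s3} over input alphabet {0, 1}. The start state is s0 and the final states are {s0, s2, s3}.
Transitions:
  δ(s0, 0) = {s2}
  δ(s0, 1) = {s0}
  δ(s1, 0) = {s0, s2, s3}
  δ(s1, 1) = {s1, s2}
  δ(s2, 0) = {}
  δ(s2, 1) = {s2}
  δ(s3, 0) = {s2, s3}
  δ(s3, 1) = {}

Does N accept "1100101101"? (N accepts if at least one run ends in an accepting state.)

Start: {s0}
read 1: {s0}
read 1: {s0}
read 0: {s2}
read 0: {}
The reachable set is empty and stays empty for the remaining 6 symbols.
Reachable ∩ accepting = {} — empty.

rejected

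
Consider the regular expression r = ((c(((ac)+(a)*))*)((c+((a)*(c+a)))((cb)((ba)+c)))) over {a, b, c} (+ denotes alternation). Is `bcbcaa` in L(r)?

no

No split of bcbcaa into u·v has (c(((ac)+(a)*))*) matching u and ((c+((a)*(c+a)))((cb)((ba)+c))) matching v.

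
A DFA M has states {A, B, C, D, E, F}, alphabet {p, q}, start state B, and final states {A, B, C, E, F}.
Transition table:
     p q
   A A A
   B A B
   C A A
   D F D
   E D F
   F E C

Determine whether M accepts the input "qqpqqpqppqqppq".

accepted

B --q--> B
B --q--> B
B --p--> A
A --q--> A
A --q--> A
A --p--> A
A --q--> A
A --p--> A
A --p--> A
A --q--> A
A --q--> A
A --p--> A
A --p--> A
A --q--> A
End in state A, which is an accepting state.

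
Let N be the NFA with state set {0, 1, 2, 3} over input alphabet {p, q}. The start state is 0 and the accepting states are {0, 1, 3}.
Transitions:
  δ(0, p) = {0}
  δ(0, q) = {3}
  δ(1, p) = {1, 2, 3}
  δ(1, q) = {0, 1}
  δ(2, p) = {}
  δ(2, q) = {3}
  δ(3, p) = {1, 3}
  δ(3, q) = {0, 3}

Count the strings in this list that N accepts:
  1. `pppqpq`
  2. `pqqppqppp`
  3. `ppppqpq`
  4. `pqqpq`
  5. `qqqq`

5

`pppqpq`: accepted
`pqqppqppp`: accepted
`ppppqpq`: accepted
`pqqpq`: accepted
`qqqq`: accepted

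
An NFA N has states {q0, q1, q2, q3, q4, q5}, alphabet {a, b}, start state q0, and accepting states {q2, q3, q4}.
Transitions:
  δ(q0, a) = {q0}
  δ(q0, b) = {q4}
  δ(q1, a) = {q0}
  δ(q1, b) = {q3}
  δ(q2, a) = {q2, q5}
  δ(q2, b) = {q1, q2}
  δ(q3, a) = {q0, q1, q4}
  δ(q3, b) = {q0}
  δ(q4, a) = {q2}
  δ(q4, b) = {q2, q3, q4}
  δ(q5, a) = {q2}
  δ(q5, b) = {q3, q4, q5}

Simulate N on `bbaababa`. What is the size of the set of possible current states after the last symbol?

Start: {q0}
read b: {q4}
read b: {q2, q3, q4}
read a: {q0, q1, q2, q4, q5}
read a: {q0, q2, q5}
read b: {q1, q2, q3, q4, q5}
read a: {q0, q1, q2, q4, q5}
read b: {q1, q2, q3, q4, q5}
read a: {q0, q1, q2, q4, q5}
Final reachable set {q0, q1, q2, q4, q5} has 5 states.

5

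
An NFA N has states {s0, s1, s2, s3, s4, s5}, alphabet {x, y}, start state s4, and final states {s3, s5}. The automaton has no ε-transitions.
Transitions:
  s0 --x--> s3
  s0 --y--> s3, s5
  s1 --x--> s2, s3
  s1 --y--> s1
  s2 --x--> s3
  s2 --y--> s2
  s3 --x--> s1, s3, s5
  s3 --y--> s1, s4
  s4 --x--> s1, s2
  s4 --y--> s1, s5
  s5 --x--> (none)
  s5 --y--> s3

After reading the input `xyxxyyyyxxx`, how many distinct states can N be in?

4

Start: {s4}
read x: {s1, s2}
read y: {s1, s2}
read x: {s2, s3}
read x: {s1, s3, s5}
read y: {s1, s3, s4}
read y: {s1, s4, s5}
read y: {s1, s3, s5}
read y: {s1, s3, s4}
read x: {s1, s2, s3, s5}
read x: {s1, s2, s3, s5}
read x: {s1, s2, s3, s5}
Final reachable set {s1, s2, s3, s5} has 4 states.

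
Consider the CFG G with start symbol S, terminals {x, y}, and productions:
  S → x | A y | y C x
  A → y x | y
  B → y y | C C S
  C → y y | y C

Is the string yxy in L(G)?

yes

S ⇒ Ay ⇒ yxy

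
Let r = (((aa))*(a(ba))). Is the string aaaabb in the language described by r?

no

No split of aaaabb into u·v has ((aa))* matching u and (a(ba)) matching v.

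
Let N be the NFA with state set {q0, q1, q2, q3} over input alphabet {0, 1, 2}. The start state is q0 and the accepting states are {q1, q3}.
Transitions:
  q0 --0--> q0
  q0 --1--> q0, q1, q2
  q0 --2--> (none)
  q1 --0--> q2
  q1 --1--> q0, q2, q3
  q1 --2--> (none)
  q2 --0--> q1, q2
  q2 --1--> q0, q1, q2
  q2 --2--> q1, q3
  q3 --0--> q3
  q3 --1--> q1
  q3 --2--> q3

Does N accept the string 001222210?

rejected

Start: {q0}
read 0: {q0}
read 0: {q0}
read 1: {q0, q1, q2}
read 2: {q1, q3}
read 2: {q3}
read 2: {q3}
read 2: {q3}
read 1: {q1}
read 0: {q2}
Reachable ∩ accepting = {} — empty.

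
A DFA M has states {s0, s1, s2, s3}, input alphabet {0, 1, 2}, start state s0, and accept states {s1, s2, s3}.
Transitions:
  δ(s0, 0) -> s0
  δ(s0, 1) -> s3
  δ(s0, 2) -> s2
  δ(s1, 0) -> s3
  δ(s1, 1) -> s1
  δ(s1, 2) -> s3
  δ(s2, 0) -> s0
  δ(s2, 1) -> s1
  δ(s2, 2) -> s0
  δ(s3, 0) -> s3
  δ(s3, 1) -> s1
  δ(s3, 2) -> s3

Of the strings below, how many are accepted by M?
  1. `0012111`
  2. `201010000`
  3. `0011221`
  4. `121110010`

4

`0012111`: accepted
`201010000`: accepted
`0011221`: accepted
`121110010`: accepted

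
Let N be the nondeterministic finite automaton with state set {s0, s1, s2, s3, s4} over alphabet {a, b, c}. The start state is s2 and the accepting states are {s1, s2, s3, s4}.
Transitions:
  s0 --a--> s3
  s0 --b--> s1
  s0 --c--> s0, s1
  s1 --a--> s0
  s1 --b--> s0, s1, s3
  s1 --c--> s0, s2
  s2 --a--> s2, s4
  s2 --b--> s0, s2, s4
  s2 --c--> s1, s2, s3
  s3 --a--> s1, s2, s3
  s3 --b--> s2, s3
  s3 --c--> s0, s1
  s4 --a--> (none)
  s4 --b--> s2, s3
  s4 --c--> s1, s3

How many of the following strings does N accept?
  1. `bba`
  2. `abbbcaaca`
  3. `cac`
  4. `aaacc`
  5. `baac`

5

`bba`: accepted
`abbbcaaca`: accepted
`cac`: accepted
`aaacc`: accepted
`baac`: accepted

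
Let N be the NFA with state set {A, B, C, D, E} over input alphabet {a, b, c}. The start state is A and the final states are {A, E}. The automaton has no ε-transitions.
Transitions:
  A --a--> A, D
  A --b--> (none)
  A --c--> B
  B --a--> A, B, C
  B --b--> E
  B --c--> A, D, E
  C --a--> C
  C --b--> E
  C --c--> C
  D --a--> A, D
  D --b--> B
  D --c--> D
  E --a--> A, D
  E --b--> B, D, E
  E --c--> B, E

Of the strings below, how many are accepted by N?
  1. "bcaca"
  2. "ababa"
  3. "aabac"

2

"bcaca": rejected
"ababa": accepted
"aabac": accepted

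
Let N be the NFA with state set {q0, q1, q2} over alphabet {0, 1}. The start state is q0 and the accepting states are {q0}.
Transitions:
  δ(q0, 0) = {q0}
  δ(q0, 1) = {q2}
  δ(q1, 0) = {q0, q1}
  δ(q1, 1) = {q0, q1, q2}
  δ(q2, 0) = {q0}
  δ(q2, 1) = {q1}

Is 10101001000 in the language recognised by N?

Start: {q0}
read 1: {q2}
read 0: {q0}
read 1: {q2}
read 0: {q0}
read 1: {q2}
read 0: {q0}
read 0: {q0}
read 1: {q2}
read 0: {q0}
read 0: {q0}
read 0: {q0}
Reachable ∩ accepting = {q0} — nonempty.

accepted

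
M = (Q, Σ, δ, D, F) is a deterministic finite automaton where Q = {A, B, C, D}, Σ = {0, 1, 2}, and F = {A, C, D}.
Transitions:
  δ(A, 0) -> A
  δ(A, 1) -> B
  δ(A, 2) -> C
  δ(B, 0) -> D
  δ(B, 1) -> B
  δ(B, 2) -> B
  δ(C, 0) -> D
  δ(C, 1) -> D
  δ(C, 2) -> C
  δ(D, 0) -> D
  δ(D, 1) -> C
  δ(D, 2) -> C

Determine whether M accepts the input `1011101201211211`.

accepted

D --1--> C
C --0--> D
D --1--> C
C --1--> D
D --1--> C
C --0--> D
D --1--> C
C --2--> C
C --0--> D
D --1--> C
C --2--> C
C --1--> D
D --1--> C
C --2--> C
C --1--> D
D --1--> C
End in state C, which is an accepting state.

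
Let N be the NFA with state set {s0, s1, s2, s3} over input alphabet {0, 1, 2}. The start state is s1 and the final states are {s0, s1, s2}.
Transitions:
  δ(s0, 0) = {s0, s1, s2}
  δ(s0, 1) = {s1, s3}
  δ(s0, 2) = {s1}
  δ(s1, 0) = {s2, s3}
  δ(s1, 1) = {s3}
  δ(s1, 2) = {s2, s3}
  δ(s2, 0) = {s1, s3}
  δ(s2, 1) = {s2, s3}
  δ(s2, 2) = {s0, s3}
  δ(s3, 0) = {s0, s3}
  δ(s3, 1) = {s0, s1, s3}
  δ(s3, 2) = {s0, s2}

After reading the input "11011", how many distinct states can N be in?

4

Start: {s1}
read 1: {s3}
read 1: {s0, s1, s3}
read 0: {s0, s1, s2, s3}
read 1: {s0, s1, s2, s3}
read 1: {s0, s1, s2, s3}
Final reachable set {s0, s1, s2, s3} has 4 states.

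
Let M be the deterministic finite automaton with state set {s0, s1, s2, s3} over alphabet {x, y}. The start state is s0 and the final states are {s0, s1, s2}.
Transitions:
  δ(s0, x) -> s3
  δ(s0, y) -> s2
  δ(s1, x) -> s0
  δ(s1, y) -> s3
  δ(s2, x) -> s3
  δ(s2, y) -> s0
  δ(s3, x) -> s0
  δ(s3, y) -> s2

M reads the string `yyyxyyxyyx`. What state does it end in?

s0 --y--> s2
s2 --y--> s0
s0 --y--> s2
s2 --x--> s3
s3 --y--> s2
s2 --y--> s0
s0 --x--> s3
s3 --y--> s2
s2 --y--> s0
s0 --x--> s3

s3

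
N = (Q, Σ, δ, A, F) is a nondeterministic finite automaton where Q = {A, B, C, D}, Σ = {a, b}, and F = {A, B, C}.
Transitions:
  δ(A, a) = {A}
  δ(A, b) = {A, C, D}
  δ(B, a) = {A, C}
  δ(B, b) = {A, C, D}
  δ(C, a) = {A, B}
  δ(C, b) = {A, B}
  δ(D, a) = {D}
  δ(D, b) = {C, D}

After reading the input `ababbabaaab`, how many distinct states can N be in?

4

Start: {A}
read a: {A}
read b: {A, C, D}
read a: {A, B, D}
read b: {A, C, D}
read b: {A, B, C, D}
read a: {A, B, C, D}
read b: {A, B, C, D}
read a: {A, B, C, D}
read a: {A, B, C, D}
read a: {A, B, C, D}
read b: {A, B, C, D}
Final reachable set {A, B, C, D} has 4 states.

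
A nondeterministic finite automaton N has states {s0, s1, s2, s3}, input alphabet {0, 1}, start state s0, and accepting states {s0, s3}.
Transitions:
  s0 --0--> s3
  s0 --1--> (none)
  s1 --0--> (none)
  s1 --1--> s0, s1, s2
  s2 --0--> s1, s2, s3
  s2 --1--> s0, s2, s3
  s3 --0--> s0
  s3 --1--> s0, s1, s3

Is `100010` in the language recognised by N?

rejected

Start: {s0}
read 1: {}
The reachable set is empty and stays empty for the remaining 5 symbols.
Reachable ∩ accepting = {} — empty.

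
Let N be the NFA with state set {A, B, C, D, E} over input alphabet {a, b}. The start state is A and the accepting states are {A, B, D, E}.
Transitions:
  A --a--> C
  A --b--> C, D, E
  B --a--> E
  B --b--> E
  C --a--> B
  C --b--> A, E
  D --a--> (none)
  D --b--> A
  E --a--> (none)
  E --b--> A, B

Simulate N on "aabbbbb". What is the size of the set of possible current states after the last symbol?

Start: {A}
read a: {C}
read a: {B}
read b: {E}
read b: {A, B}
read b: {C, D, E}
read b: {A, B, E}
read b: {A, B, C, D, E}
Final reachable set {A, B, C, D, E} has 5 states.

5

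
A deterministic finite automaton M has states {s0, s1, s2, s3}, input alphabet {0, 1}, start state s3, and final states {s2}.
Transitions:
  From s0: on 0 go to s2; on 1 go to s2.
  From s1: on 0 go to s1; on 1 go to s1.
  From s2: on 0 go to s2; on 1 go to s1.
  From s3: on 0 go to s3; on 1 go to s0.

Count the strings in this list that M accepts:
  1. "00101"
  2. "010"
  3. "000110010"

1

"00101": rejected
"010": accepted
"000110010": rejected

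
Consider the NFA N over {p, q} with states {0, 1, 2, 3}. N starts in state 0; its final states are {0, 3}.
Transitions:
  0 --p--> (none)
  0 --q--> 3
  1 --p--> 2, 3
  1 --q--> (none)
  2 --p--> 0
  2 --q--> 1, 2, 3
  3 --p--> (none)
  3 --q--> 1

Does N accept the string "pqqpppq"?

rejected

Start: {0}
read p: {}
The reachable set is empty and stays empty for the remaining 6 symbols.
Reachable ∩ accepting = {} — empty.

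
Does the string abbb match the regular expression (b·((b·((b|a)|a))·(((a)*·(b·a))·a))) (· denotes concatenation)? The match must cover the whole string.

no

No split of abbb into u·v has b matching u and ((b·((b|a)|a))·(((a)*·(b·a))·a)) matching v.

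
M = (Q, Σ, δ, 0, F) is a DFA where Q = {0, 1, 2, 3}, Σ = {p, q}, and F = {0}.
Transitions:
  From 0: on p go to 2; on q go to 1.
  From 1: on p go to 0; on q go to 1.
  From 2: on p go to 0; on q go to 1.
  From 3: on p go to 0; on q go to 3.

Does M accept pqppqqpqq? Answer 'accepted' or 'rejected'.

0 --p--> 2
2 --q--> 1
1 --p--> 0
0 --p--> 2
2 --q--> 1
1 --q--> 1
1 --p--> 0
0 --q--> 1
1 --q--> 1
End in state 1, which is not an accepting state.

rejected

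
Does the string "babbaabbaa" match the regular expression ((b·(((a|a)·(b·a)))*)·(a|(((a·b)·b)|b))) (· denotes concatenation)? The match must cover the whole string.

no

No split of babbaabbaa into u·v has (b·(((a|a)·(b·a)))*) matching u and (a|(((a·b)·b)|b)) matching v.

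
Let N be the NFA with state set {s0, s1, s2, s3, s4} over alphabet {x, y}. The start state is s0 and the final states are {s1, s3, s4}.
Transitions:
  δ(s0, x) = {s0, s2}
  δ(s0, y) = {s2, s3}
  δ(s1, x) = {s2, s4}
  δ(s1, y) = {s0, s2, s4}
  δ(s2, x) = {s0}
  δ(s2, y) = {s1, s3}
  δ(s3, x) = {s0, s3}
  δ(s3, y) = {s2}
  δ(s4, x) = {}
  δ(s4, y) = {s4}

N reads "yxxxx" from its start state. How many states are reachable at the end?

3

Start: {s0}
read y: {s2, s3}
read x: {s0, s3}
read x: {s0, s2, s3}
read x: {s0, s2, s3}
read x: {s0, s2, s3}
Final reachable set {s0, s2, s3} has 3 states.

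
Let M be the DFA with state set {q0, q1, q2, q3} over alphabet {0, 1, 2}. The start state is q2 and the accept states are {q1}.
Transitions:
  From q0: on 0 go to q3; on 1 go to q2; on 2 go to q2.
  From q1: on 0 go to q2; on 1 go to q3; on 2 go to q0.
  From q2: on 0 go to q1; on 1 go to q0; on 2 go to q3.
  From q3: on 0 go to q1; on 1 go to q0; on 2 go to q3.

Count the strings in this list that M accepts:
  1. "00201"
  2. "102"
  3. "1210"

"00201": rejected
"102": rejected
"1210": rejected

0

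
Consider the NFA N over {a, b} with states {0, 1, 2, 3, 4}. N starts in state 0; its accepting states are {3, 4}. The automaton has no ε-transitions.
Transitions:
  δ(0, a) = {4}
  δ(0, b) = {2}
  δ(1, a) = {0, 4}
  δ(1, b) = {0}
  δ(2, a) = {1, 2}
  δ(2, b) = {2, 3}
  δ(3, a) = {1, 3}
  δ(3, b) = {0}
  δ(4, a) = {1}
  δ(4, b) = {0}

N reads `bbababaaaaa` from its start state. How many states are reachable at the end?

Start: {0}
read b: {2}
read b: {2, 3}
read a: {1, 2, 3}
read b: {0, 2, 3}
read a: {1, 2, 3, 4}
read b: {0, 2, 3}
read a: {1, 2, 3, 4}
read a: {0, 1, 2, 3, 4}
read a: {0, 1, 2, 3, 4}
read a: {0, 1, 2, 3, 4}
read a: {0, 1, 2, 3, 4}
Final reachable set {0, 1, 2, 3, 4} has 5 states.

5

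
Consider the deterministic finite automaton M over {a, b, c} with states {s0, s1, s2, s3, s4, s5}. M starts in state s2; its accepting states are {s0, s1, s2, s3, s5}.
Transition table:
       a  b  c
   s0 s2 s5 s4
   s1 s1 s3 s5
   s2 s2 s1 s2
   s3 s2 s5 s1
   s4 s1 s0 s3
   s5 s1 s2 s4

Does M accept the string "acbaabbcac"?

s2 --a--> s2
s2 --c--> s2
s2 --b--> s1
s1 --a--> s1
s1 --a--> s1
s1 --b--> s3
s3 --b--> s5
s5 --c--> s4
s4 --a--> s1
s1 --c--> s5
End in state s5, which is an accepting state.

accepted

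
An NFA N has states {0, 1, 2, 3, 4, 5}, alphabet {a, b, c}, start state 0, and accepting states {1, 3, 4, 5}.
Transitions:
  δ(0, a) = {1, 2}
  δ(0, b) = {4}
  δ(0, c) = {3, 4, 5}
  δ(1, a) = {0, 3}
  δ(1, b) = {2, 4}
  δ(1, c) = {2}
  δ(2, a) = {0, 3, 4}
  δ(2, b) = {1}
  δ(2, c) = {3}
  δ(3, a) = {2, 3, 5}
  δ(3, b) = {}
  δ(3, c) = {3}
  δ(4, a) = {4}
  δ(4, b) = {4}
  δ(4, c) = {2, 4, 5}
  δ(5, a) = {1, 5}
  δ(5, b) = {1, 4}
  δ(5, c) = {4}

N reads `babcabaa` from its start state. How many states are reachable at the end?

Start: {0}
read b: {4}
read a: {4}
read b: {4}
read c: {2, 4, 5}
read a: {0, 1, 3, 4, 5}
read b: {1, 2, 4}
read a: {0, 3, 4}
read a: {1, 2, 3, 4, 5}
Final reachable set {1, 2, 3, 4, 5} has 5 states.

5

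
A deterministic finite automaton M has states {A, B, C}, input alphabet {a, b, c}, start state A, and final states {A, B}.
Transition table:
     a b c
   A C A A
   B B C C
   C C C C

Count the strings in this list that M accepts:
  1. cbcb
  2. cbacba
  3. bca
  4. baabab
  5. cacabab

1

cbcb: accepted
cbacba: rejected
bca: rejected
baabab: rejected
cacabab: rejected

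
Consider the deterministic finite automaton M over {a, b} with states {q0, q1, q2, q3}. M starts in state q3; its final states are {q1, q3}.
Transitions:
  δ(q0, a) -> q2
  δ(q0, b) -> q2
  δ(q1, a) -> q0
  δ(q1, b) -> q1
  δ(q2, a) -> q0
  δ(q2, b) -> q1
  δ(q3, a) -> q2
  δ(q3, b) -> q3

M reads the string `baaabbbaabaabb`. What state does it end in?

q3 --b--> q3
q3 --a--> q2
q2 --a--> q0
q0 --a--> q2
q2 --b--> q1
q1 --b--> q1
q1 --b--> q1
q1 --a--> q0
q0 --a--> q2
q2 --b--> q1
q1 --a--> q0
q0 --a--> q2
q2 --b--> q1
q1 --b--> q1

q1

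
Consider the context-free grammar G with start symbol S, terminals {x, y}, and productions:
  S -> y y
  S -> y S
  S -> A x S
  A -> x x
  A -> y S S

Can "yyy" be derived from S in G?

yes

S ⇒ yS ⇒ yyy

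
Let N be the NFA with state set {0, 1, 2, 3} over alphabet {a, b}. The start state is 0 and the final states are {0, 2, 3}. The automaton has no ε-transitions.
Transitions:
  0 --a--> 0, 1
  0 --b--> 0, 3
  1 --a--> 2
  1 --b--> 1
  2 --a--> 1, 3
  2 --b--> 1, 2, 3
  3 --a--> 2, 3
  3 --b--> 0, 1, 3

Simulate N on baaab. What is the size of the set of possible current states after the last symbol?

Start: {0}
read b: {0, 3}
read a: {0, 1, 2, 3}
read a: {0, 1, 2, 3}
read a: {0, 1, 2, 3}
read b: {0, 1, 2, 3}
Final reachable set {0, 1, 2, 3} has 4 states.

4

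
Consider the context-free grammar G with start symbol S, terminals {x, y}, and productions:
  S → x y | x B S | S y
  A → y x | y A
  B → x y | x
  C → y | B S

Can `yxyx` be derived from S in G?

no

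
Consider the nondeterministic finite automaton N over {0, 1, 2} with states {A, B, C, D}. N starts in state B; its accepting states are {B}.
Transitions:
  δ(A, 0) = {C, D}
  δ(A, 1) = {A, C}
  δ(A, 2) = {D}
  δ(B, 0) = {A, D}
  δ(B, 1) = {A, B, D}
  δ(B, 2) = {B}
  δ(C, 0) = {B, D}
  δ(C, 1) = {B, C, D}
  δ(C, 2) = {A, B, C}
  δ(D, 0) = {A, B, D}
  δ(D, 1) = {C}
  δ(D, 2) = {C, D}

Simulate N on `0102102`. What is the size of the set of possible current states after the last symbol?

4

Start: {B}
read 0: {A, D}
read 1: {A, C}
read 0: {B, C, D}
read 2: {A, B, C, D}
read 1: {A, B, C, D}
read 0: {A, B, C, D}
read 2: {A, B, C, D}
Final reachable set {A, B, C, D} has 4 states.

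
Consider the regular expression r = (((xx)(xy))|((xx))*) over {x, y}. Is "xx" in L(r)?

yes

The right alternative ((xx))* matches xx.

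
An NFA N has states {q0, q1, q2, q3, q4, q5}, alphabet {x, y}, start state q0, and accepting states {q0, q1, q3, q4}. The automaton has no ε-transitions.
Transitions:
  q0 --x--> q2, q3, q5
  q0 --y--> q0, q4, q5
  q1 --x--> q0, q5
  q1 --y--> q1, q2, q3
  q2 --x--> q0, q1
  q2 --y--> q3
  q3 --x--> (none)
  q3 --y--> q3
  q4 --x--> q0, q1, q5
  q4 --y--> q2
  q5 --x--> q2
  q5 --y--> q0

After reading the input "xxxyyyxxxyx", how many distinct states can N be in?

Start: {q0}
read x: {q2, q3, q5}
read x: {q0, q1, q2}
read x: {q0, q1, q2, q3, q5}
read y: {q0, q1, q2, q3, q4, q5}
read y: {q0, q1, q2, q3, q4, q5}
read y: {q0, q1, q2, q3, q4, q5}
read x: {q0, q1, q2, q3, q5}
read x: {q0, q1, q2, q3, q5}
read x: {q0, q1, q2, q3, q5}
read y: {q0, q1, q2, q3, q4, q5}
read x: {q0, q1, q2, q3, q5}
Final reachable set {q0, q1, q2, q3, q5} has 5 states.

5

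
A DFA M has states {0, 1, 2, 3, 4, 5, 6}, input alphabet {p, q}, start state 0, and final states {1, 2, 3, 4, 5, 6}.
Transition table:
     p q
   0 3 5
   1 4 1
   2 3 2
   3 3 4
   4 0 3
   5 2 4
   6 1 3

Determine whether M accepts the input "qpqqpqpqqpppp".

accepted

0 --q--> 5
5 --p--> 2
2 --q--> 2
2 --q--> 2
2 --p--> 3
3 --q--> 4
4 --p--> 0
0 --q--> 5
5 --q--> 4
4 --p--> 0
0 --p--> 3
3 --p--> 3
3 --p--> 3
End in state 3, which is an accepting state.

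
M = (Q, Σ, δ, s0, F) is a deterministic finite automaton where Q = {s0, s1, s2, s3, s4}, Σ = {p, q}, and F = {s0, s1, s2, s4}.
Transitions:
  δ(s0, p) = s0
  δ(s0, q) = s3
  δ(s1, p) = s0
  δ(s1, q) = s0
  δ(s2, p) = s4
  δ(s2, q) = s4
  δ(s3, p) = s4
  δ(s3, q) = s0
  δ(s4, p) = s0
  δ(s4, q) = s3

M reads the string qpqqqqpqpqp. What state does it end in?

s0 --q--> s3
s3 --p--> s4
s4 --q--> s3
s3 --q--> s0
s0 --q--> s3
s3 --q--> s0
s0 --p--> s0
s0 --q--> s3
s3 --p--> s4
s4 --q--> s3
s3 --p--> s4

s4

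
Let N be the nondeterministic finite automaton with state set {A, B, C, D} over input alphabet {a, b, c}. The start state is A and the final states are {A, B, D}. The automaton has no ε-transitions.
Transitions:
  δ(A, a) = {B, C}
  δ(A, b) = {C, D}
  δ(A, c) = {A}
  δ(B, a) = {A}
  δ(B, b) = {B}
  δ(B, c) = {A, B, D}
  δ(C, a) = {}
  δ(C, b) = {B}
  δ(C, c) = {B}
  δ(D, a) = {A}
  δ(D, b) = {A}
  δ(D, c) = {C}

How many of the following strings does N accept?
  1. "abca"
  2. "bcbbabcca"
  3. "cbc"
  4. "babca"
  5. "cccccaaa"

5

"abca": accepted
"bcbbabcca": accepted
"cbc": accepted
"babca": accepted
"cccccaaa": accepted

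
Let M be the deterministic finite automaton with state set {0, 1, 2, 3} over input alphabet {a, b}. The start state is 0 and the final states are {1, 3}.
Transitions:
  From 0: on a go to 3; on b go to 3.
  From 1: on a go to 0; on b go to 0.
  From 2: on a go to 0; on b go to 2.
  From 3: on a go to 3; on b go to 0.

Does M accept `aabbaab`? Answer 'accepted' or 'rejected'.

0 --a--> 3
3 --a--> 3
3 --b--> 0
0 --b--> 3
3 --a--> 3
3 --a--> 3
3 --b--> 0
End in state 0, which is not an accepting state.

rejected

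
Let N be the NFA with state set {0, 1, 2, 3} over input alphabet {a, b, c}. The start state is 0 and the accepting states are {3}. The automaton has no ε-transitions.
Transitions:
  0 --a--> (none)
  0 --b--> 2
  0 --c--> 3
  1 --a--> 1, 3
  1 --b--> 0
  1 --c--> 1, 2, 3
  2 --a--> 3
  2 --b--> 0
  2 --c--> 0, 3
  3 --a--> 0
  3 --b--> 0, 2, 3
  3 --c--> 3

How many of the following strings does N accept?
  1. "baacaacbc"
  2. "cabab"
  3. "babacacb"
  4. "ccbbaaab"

2

"baacaacbc": rejected
"cabab": accepted
"babacacb": accepted
"ccbbaaab": rejected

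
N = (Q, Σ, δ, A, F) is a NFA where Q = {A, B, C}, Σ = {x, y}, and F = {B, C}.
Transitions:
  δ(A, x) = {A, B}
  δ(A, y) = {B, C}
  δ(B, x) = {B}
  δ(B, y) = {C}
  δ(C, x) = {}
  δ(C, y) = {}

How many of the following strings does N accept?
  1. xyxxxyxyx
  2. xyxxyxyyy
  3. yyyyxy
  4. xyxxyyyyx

0

xyxxxyxyx: rejected
xyxxyxyyy: rejected
yyyyxy: rejected
xyxxyyyyx: rejected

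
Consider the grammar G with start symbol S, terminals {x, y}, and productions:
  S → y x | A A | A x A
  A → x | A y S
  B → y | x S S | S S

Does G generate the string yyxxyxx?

no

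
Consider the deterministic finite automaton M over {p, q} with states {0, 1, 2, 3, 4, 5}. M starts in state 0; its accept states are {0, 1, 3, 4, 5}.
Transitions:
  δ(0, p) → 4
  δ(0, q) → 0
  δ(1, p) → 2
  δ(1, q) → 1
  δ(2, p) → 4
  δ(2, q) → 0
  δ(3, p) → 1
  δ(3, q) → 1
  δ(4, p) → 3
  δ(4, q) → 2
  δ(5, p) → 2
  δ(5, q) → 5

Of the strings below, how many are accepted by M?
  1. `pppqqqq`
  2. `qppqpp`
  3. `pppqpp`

`pppqqqq`: accepted
`qppqpp`: accepted
`pppqpp`: accepted

3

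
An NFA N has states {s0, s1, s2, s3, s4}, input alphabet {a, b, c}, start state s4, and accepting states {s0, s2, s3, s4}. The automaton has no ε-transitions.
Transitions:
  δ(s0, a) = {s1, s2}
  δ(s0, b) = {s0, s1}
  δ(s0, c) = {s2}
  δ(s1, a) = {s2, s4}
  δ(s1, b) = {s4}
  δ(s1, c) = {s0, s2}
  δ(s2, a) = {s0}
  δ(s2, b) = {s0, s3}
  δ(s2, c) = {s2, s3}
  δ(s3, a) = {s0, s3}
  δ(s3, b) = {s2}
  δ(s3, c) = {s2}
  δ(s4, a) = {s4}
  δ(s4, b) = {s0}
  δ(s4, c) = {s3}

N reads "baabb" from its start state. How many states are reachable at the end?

Start: {s4}
read b: {s0}
read a: {s1, s2}
read a: {s0, s2, s4}
read b: {s0, s1, s3}
read b: {s0, s1, s2, s4}
Final reachable set {s0, s1, s2, s4} has 4 states.

4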